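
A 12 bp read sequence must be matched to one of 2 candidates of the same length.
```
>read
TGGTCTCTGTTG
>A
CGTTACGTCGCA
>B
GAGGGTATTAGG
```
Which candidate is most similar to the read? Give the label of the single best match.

B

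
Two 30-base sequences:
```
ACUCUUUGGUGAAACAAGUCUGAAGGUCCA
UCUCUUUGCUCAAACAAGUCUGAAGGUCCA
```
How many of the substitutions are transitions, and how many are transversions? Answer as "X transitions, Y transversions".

0 transitions, 3 transversions

Mismatches (1-based):
site 1: A→U (purine→pyrimidine, transversion)
site 9: G→C (purine→pyrimidine, transversion)
site 11: G→C (purine→pyrimidine, transversion)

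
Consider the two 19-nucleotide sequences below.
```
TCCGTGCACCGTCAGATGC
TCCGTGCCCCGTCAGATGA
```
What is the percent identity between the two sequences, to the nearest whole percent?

Mismatches at positions 8, 19 (1-based): 2 of 19.
Identical positions: 17/19 = 89.47% → 89%.

89%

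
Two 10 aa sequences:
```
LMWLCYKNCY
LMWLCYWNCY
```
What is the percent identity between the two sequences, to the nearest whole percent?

90%

Mismatch at position 7 (1-based): 1 of 10.
Identical positions: 9/10 = 90% → 90%.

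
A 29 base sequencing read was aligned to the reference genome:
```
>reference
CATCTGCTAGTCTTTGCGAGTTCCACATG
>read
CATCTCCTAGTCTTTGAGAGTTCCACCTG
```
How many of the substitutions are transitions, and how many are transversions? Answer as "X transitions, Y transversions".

Transitions (purine↔purine or pyrimidine↔pyrimidine): none.
Transversions (purine↔pyrimidine): 6 G→C, 17 C→A, 27 A→C.

0 transitions, 3 transversions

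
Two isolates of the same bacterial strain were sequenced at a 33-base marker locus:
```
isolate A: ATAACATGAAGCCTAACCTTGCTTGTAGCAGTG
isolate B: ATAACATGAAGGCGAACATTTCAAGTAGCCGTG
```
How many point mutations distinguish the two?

Comparing position by position, 7 positions differ: 12 (C/G), 14 (T/G), 18 (C/A), 21 (G/T), 23 (T/A), 24 (T/A), 30 (A/C).

7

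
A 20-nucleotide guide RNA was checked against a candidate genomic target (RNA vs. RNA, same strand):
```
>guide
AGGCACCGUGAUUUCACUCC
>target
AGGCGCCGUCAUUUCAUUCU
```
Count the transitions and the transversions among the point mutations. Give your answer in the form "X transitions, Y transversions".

3 transitions, 1 transversion

Mismatches (1-based):
position 5: A→G (purine→purine, transition)
position 10: G→C (purine→pyrimidine, transversion)
position 17: C→U (pyrimidine→pyrimidine, transition)
position 20: C→U (pyrimidine→pyrimidine, transition)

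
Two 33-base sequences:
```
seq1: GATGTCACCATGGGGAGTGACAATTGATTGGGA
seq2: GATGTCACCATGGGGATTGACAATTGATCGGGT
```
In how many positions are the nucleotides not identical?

3

Comparing position by position, 3 positions differ: 17 (G/T), 29 (T/C), 33 (A/T).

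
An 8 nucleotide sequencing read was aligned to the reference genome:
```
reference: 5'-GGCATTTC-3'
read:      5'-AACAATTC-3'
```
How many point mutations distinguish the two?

3

Comparing position by position, 3 sites differ: 1 (G/A), 2 (G/A), 5 (T/A).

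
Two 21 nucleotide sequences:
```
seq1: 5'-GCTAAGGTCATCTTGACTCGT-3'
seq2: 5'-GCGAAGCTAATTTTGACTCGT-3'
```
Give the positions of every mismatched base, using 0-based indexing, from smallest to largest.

Scanning 0-based: 2: T/G; 6: G/C; 8: C/A; 11: C/T.

2, 6, 8, 11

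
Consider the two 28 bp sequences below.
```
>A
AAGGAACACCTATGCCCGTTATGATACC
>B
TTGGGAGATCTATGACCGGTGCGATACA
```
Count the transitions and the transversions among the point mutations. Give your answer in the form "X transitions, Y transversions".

4 transitions, 6 transversions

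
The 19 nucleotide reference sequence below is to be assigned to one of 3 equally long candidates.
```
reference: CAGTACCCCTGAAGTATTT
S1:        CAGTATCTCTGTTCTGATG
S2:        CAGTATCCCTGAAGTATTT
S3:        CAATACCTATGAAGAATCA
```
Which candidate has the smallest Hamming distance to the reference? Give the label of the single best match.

S2

S1 differs at 8 bases; S2 differs at 1 base; S3 differs at 6 bases. The closest is S2.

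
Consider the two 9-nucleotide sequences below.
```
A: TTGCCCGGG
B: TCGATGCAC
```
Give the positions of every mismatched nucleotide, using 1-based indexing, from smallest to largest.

Scanning 1-based: 2: T/C; 4: C/A; 5: C/T; 6: C/G; 7: G/C; 8: G/A; 9: G/C.

2, 4, 5, 6, 7, 8, 9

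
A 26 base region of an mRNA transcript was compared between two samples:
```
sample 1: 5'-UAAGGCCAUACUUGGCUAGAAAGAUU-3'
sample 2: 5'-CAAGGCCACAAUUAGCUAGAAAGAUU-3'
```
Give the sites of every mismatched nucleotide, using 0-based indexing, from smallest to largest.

Scanning 0-based: 0: U/C; 8: U/C; 10: C/A; 13: G/A.

0, 8, 10, 13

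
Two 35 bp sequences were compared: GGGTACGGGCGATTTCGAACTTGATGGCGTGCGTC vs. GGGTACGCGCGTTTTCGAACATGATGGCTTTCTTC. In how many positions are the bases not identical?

6

Comparing position by position, 6 positions differ: 8 (G/C), 12 (A/T), 21 (T/A), 29 (G/T), 31 (G/T), 33 (G/T).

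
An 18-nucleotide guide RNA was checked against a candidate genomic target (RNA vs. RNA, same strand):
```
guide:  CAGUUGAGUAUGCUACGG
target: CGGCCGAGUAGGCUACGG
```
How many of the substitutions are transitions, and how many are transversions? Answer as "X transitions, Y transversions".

3 transitions, 1 transversion

Transitions (purine↔purine or pyrimidine↔pyrimidine): 2 A→G, 4 U→C, 5 U→C.
Transversions (purine↔pyrimidine): 11 U→G.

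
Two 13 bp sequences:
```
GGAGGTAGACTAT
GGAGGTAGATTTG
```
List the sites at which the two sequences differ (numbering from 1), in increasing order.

Scanning 1-based: 10: C/T; 12: A/T; 13: T/G.

10, 12, 13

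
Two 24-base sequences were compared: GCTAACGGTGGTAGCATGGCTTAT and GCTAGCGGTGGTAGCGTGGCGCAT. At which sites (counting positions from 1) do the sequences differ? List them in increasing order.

5, 16, 21, 22

Scanning 1-based: 5: A/G; 16: A/G; 21: T/G; 22: T/C.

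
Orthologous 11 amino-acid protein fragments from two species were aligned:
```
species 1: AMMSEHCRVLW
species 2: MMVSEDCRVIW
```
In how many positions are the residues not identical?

Comparing position by position, 4 positions differ: 1 (A/M), 3 (M/V), 6 (H/D), 10 (L/I).

4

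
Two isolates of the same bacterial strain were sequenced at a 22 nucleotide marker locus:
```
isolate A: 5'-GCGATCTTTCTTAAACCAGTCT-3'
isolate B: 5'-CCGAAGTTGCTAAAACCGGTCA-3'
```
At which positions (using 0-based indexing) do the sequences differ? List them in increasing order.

Differences at position 0 (G→C), position 4 (T→A), position 5 (C→G), position 8 (T→G), position 11 (T→A), position 17 (A→G), position 21 (T→A).

0, 4, 5, 8, 11, 17, 21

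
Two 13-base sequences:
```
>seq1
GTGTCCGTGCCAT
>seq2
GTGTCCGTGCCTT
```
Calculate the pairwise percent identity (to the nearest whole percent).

1 position differs (12), so 12 of 13 match: 12/13 = 92.31%.

92%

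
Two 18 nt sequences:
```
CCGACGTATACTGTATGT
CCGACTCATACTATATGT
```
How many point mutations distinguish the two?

3

The sequences differ at sites 6, 7, 13 (1-based) — 3 in total.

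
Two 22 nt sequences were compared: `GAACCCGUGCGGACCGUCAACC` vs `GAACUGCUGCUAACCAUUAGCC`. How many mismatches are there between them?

8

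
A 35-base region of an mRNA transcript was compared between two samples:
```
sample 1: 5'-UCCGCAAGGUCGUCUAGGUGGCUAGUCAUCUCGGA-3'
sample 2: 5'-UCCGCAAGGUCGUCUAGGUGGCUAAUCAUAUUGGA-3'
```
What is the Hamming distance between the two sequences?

Comparing position by position, 3 bases differ: 25 (G/A), 30 (C/A), 32 (C/U).

3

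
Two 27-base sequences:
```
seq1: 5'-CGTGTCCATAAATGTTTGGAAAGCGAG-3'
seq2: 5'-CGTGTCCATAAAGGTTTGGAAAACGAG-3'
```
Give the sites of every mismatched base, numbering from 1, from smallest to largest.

13, 23

Differences at site 13 (T→G), site 23 (G→A).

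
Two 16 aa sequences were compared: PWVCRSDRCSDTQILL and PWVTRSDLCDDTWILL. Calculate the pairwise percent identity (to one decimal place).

75.0%

4 positions differ (4, 8, 10, 13), so 12 of 16 match: 12/16 = 75%.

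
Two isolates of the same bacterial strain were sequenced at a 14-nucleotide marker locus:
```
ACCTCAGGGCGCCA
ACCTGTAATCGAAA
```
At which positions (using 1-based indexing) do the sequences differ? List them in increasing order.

5, 6, 7, 8, 9, 12, 13

Scanning 1-based: 5: C/G; 6: A/T; 7: G/A; 8: G/A; 9: G/T; 12: C/A; 13: C/A.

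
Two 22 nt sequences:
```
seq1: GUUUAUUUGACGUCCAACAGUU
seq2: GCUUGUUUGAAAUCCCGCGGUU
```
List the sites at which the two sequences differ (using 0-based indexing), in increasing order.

Differences at site 1 (U→C), site 4 (A→G), site 10 (C→A), site 11 (G→A), site 15 (A→C), site 16 (A→G), site 18 (A→G).

1, 4, 10, 11, 15, 16, 18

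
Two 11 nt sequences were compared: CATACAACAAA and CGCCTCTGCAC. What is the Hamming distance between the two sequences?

9

Comparing position by position, 9 sites differ: 2 (A/G), 3 (T/C), 4 (A/C), 5 (C/T), 6 (A/C), 7 (A/T), 8 (C/G), 9 (A/C), 11 (A/C).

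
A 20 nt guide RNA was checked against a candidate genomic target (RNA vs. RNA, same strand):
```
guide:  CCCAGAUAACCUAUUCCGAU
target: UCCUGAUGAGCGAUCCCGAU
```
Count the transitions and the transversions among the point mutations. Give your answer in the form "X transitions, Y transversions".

3 transitions, 3 transversions

Mismatches (1-based):
base 1: C→U (pyrimidine→pyrimidine, transition)
base 4: A→U (purine→pyrimidine, transversion)
base 8: A→G (purine→purine, transition)
base 10: C→G (pyrimidine→purine, transversion)
base 12: U→G (pyrimidine→purine, transversion)
base 15: U→C (pyrimidine→pyrimidine, transition)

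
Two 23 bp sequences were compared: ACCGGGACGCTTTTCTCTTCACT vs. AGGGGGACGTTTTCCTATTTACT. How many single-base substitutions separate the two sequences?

6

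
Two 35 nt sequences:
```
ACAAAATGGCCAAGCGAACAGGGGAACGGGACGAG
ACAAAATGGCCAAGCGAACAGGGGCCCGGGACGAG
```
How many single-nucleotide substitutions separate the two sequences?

The sequences differ at bases 25, 26 (1-based) — 2 in total.

2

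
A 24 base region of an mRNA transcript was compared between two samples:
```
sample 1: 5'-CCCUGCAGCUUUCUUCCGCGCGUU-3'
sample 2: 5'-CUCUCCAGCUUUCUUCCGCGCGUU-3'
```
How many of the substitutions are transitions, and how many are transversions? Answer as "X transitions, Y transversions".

1 transition, 1 transversion

Mismatches (1-based):
site 2: C→U (pyrimidine→pyrimidine, transition)
site 5: G→C (purine→pyrimidine, transversion)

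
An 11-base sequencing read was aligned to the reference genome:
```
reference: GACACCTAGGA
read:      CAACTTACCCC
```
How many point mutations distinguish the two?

10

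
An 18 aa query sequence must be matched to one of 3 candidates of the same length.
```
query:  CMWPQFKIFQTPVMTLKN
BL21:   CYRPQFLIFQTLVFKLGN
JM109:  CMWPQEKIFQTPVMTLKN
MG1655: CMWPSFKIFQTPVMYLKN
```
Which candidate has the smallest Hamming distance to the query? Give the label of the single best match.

JM109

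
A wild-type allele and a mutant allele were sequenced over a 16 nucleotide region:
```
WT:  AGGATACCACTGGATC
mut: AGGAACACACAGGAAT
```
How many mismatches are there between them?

6

Comparing position by position, 6 bases differ: 5 (T/A), 6 (A/C), 7 (C/A), 11 (T/A), 15 (T/A), 16 (C/T).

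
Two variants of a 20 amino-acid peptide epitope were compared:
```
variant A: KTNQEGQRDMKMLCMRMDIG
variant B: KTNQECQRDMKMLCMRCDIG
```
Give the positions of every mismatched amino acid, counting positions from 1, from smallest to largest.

6, 17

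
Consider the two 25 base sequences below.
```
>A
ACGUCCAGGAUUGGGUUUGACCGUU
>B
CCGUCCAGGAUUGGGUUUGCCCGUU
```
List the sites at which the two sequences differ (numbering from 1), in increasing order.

Differences at site 1 (A→C), site 20 (A→C).

1, 20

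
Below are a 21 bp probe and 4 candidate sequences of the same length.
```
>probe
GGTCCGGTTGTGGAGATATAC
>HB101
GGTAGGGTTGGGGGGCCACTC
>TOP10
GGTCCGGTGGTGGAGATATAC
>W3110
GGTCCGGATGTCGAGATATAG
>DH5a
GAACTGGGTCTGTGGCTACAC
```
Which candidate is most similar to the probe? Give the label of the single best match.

TOP10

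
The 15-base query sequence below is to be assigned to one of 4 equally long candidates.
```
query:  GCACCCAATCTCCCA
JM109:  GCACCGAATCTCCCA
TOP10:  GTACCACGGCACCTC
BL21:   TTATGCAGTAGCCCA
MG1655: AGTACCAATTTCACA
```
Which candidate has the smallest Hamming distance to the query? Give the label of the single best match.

JM109

Hamming distances to query — JM109: 1; TOP10: 8; BL21: 7; MG1655: 6.
Smallest is JM109 with 1 mismatch.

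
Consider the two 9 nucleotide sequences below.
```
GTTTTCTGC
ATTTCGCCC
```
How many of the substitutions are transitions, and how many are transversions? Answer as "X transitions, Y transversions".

3 transitions, 2 transversions

Mismatches (1-based):
site 1: G→A (purine→purine, transition)
site 5: T→C (pyrimidine→pyrimidine, transition)
site 6: C→G (pyrimidine→purine, transversion)
site 7: T→C (pyrimidine→pyrimidine, transition)
site 8: G→C (purine→pyrimidine, transversion)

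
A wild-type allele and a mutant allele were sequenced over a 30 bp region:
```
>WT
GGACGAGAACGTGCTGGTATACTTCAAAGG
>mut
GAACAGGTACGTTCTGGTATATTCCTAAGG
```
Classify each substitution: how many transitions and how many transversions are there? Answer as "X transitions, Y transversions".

5 transitions, 3 transversions

Mismatches (1-based):
position 2: G→A (purine→purine, transition)
position 5: G→A (purine→purine, transition)
position 6: A→G (purine→purine, transition)
position 8: A→T (purine→pyrimidine, transversion)
position 13: G→T (purine→pyrimidine, transversion)
position 22: C→T (pyrimidine→pyrimidine, transition)
position 24: T→C (pyrimidine→pyrimidine, transition)
position 26: A→T (purine→pyrimidine, transversion)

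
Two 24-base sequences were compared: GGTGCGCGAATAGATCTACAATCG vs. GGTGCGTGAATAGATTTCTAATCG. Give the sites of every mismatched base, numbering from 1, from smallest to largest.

7, 16, 18, 19

Differences at site 7 (C→T), site 16 (C→T), site 18 (A→C), site 19 (C→T).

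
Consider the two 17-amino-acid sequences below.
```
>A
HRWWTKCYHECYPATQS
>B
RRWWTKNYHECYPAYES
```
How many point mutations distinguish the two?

The sequences differ at positions 1, 7, 15, 16 (1-based) — 4 in total.

4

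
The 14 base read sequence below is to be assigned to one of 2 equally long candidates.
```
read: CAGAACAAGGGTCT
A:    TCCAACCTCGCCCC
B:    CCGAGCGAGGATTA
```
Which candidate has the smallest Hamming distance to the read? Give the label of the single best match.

B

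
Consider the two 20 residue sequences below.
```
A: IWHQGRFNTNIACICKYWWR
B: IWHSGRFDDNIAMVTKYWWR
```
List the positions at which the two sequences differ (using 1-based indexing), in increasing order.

Differences at position 4 (Q→S), position 8 (N→D), position 9 (T→D), position 13 (C→M), position 14 (I→V), position 15 (C→T).

4, 8, 9, 13, 14, 15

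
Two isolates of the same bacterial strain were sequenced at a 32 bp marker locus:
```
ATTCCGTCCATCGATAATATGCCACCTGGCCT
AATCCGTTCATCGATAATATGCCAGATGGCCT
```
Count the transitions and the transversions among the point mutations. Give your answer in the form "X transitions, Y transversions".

Transitions (purine↔purine or pyrimidine↔pyrimidine): 8 C→T.
Transversions (purine↔pyrimidine): 2 T→A, 25 C→G, 26 C→A.

1 transition, 3 transversions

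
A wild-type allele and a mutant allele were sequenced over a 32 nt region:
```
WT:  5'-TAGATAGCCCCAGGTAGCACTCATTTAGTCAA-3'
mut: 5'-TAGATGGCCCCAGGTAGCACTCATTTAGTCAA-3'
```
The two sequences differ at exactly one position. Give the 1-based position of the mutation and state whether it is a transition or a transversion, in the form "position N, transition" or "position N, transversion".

position 6, transition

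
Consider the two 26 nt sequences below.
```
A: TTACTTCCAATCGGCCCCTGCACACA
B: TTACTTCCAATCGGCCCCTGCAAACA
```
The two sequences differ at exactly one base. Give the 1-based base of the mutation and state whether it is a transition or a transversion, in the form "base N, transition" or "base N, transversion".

base 23, transversion

Base 23 changes C→A. C is a pyrimidine and A is a purine, so this is a transversion.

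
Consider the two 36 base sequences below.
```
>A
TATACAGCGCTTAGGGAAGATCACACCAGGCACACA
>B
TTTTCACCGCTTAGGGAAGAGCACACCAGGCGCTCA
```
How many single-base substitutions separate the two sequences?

6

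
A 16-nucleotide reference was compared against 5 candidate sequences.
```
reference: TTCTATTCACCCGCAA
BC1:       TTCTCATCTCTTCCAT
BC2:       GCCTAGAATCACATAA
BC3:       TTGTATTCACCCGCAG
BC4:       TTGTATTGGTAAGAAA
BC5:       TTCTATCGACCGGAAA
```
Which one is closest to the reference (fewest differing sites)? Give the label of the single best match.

Hamming distances to reference — BC1: 7; BC2: 9; BC3: 2; BC4: 7; BC5: 4.
Smallest is BC3 with 2 mismatches.

BC3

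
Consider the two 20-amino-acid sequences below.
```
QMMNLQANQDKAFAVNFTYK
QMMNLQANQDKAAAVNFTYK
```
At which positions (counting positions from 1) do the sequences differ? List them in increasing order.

Scanning 1-based: 13: F/A.

13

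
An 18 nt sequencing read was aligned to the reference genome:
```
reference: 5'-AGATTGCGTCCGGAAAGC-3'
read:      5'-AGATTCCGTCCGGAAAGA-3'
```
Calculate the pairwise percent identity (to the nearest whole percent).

89%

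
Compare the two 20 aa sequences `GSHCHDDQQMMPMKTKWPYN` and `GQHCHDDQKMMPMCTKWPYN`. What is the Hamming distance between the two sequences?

Comparing position by position, 3 residues differ: 2 (S/Q), 9 (Q/K), 14 (K/C).

3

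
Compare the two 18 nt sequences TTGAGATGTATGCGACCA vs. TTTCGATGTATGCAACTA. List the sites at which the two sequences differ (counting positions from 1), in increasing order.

3, 4, 14, 17

Differences at site 3 (G→T), site 4 (A→C), site 14 (G→A), site 17 (C→T).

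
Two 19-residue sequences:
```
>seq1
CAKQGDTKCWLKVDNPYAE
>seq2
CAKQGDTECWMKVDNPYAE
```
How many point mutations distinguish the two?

2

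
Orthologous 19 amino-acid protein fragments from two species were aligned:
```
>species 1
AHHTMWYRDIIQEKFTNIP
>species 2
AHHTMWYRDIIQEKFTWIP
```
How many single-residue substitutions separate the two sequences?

1

Mismatches (1-based): residue 17: N→W.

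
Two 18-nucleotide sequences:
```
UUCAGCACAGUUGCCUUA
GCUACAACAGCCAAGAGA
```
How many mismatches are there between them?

12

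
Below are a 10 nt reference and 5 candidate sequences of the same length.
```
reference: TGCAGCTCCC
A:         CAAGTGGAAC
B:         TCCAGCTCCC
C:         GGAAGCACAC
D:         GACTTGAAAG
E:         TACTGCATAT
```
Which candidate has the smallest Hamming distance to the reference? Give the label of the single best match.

A differs at 9 bases; B differs at 1 base; C differs at 4 bases; D differs at 9 bases; E differs at 6 bases. The closest is B.

B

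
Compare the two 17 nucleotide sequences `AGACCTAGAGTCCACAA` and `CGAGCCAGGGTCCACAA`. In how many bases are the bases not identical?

4

Comparing position by position, 4 bases differ: 1 (A/C), 4 (C/G), 6 (T/C), 9 (A/G).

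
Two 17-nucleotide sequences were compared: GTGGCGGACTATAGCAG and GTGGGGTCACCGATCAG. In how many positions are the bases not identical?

8

The sequences differ at positions 5, 7, 8, 9, 10, 11, 12, 14 (1-based) — 8 in total.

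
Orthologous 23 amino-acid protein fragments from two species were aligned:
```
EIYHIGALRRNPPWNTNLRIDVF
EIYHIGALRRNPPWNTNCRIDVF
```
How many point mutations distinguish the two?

Mismatches (1-based): position 18: L→C.

1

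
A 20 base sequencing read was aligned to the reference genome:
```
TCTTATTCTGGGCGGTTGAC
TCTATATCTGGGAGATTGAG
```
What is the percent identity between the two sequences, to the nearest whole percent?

70%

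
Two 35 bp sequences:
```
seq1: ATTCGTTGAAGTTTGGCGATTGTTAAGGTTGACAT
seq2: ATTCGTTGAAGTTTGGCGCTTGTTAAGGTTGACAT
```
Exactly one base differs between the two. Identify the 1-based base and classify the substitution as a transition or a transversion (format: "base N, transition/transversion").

base 19, transversion

Base 19 changes A→C. A is a purine and C is a pyrimidine, so this is a transversion.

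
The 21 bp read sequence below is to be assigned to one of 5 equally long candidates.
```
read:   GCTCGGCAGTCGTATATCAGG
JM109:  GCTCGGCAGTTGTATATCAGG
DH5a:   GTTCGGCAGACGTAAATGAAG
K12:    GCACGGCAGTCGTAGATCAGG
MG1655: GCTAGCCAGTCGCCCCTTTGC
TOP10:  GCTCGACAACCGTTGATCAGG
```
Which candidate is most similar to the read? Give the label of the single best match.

JM109

JM109 differs at 1 position; DH5a differs at 5 positions; K12 differs at 2 positions; MG1655 differs at 9 positions; TOP10 differs at 5 positions. The closest is JM109.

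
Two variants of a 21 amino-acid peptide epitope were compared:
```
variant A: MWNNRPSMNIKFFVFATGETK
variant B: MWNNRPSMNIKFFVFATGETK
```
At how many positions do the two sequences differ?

No positions differ; the sequences are identical.

0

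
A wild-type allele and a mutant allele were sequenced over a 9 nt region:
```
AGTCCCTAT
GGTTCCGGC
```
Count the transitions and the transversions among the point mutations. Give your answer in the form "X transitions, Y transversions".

4 transitions, 1 transversion

Transitions (purine↔purine or pyrimidine↔pyrimidine): 1 A→G, 4 C→T, 8 A→G, 9 T→C.
Transversions (purine↔pyrimidine): 7 T→G.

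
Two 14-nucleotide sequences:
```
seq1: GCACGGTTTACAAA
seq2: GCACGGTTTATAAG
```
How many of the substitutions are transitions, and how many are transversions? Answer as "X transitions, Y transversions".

2 transitions, 0 transversions

Transitions (purine↔purine or pyrimidine↔pyrimidine): 11 C→T, 14 A→G.
Transversions (purine↔pyrimidine): none.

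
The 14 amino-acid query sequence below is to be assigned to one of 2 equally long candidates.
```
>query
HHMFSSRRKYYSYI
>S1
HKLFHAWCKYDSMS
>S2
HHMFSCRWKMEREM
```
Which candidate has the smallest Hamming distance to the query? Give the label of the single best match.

S2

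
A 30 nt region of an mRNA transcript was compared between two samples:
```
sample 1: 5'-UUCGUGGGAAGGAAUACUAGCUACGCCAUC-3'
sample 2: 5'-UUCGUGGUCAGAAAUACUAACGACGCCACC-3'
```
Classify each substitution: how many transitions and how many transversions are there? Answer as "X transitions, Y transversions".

3 transitions, 3 transversions

Transitions (purine↔purine or pyrimidine↔pyrimidine): 12 G→A, 20 G→A, 29 U→C.
Transversions (purine↔pyrimidine): 8 G→U, 9 A→C, 22 U→G.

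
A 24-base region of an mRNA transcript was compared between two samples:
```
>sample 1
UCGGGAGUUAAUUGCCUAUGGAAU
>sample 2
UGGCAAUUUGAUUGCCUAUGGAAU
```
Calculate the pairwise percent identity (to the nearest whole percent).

79%

Mismatches at positions 2, 4, 5, 7, 10 (1-based): 5 of 24.
Identical positions: 19/24 = 79.17% → 79%.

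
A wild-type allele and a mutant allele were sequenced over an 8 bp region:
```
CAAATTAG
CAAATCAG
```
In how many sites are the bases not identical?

The sequences differ at sites 6 (1-based) — 1 in total.

1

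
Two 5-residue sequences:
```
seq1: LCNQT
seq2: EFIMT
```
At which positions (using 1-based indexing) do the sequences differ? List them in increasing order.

1, 2, 3, 4

Differences at position 1 (L→E), position 2 (C→F), position 3 (N→I), position 4 (Q→M).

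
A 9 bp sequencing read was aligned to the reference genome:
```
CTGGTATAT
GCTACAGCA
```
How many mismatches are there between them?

8

Comparing position by position, 8 positions differ: 1 (C/G), 2 (T/C), 3 (G/T), 4 (G/A), 5 (T/C), 7 (T/G), 8 (A/C), 9 (T/A).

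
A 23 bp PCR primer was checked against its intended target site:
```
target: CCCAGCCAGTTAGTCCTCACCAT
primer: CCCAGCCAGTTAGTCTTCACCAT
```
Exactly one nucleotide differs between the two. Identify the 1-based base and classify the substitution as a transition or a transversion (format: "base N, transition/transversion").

Base 16 changes C→T. C is a pyrimidine and T is a pyrimidine, so this is a transition.

base 16, transition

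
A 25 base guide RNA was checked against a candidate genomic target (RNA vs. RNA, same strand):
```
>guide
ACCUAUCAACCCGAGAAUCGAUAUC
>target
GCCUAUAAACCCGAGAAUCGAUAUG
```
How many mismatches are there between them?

The sequences differ at sites 1, 7, 25 (1-based) — 3 in total.

3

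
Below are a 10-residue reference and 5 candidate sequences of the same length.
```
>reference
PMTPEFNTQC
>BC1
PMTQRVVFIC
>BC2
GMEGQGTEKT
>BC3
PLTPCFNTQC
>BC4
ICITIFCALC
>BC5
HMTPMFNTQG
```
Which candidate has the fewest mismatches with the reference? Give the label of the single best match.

BC3

Hamming distances to reference — BC1: 6; BC2: 9; BC3: 2; BC4: 8; BC5: 3.
Smallest is BC3 with 2 mismatches.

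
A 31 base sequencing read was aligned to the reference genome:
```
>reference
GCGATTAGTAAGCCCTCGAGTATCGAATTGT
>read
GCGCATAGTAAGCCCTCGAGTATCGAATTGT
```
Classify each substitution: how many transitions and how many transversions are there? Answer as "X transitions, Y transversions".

0 transitions, 2 transversions

Mismatches (1-based):
position 4: A→C (purine→pyrimidine, transversion)
position 5: T→A (pyrimidine→purine, transversion)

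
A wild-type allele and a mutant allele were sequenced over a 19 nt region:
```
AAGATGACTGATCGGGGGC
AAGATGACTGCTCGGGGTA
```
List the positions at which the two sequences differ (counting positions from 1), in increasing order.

Differences at position 11 (A→C), position 18 (G→T), position 19 (C→A).

11, 18, 19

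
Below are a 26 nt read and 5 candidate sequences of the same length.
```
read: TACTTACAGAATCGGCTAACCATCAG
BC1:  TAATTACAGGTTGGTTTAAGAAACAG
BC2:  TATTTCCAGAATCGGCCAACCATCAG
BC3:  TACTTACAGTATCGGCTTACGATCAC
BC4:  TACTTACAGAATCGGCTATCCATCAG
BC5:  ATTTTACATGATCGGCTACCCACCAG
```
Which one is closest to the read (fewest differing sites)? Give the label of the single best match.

BC4

Hamming distances to read — BC1: 9; BC2: 3; BC3: 4; BC4: 1; BC5: 7.
Smallest is BC4 with 1 mismatch.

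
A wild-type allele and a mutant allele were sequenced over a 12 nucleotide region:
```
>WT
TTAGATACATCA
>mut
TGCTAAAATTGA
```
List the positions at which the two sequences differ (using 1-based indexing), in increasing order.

Scanning 1-based: 2: T/G; 3: A/C; 4: G/T; 6: T/A; 8: C/A; 9: A/T; 11: C/G.

2, 3, 4, 6, 8, 9, 11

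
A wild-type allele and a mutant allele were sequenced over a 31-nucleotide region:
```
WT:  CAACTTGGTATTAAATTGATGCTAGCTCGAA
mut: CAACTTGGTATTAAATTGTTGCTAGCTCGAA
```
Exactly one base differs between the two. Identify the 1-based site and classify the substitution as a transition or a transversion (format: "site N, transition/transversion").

The sequences differ only at site 19: A→T (purine→pyrimidine), a transversion.

site 19, transversion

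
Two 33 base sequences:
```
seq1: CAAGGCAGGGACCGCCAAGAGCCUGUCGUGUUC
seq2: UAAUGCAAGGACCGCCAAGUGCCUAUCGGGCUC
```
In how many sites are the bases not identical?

Mismatches (1-based): site 1: C→U; site 4: G→U; site 8: G→A; site 20: A→U; site 25: G→A; site 29: U→G; site 31: U→C.

7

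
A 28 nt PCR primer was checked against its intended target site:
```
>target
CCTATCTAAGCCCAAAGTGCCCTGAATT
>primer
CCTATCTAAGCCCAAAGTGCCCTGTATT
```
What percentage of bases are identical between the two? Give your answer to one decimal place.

96.4%

Mismatch at position 25 (1-based): 1 of 28.
Identical positions: 27/28 = 96.43% → 96.4%.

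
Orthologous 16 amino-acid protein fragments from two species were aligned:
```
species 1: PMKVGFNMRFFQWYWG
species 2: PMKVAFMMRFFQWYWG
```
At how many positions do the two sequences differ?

2

Mismatches (1-based): position 5: G→A; position 7: N→M.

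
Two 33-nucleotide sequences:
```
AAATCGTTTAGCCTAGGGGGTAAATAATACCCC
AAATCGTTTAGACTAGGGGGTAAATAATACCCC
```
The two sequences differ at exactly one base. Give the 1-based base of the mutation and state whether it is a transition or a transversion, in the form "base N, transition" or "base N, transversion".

The sequences differ only at base 12: C→A (pyrimidine→purine), a transversion.

base 12, transversion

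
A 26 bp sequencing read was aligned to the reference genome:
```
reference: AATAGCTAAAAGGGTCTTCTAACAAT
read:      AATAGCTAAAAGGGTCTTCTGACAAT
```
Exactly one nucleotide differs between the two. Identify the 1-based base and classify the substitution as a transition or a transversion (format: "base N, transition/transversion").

Base 21 changes A→G. A is a purine and G is a purine, so this is a transition.

base 21, transition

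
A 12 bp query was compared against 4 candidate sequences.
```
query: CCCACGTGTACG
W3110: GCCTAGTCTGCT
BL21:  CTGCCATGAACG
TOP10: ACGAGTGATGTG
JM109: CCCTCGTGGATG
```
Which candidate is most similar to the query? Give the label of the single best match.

W3110 differs at 6 bases; BL21 differs at 5 bases; TOP10 differs at 8 bases; JM109 differs at 3 bases. The closest is JM109.

JM109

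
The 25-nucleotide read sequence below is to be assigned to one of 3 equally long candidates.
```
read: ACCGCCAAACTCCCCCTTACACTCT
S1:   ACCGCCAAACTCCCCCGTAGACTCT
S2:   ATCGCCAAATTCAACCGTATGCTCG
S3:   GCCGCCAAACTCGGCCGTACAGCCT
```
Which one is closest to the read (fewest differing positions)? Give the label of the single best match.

S1

S1 differs at 2 positions; S2 differs at 8 positions; S3 differs at 6 positions. The closest is S1.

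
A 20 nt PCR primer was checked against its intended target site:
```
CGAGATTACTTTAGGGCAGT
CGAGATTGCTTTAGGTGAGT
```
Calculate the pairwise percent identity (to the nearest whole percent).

3 positions differ (8, 16, 17), so 17 of 20 match: 17/20 = 85%.

85%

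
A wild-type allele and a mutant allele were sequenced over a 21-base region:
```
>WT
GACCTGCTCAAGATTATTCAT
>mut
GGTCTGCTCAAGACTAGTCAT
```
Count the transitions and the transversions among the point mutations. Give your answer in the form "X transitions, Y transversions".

Mismatches (1-based):
site 2: A→G (purine→purine, transition)
site 3: C→T (pyrimidine→pyrimidine, transition)
site 14: T→C (pyrimidine→pyrimidine, transition)
site 17: T→G (pyrimidine→purine, transversion)

3 transitions, 1 transversion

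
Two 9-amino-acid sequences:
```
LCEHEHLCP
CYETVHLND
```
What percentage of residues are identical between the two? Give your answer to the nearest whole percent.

33%

Mismatches at positions 1, 2, 4, 5, 8, 9 (1-based): 6 of 9.
Identical positions: 3/9 = 33.33% → 33%.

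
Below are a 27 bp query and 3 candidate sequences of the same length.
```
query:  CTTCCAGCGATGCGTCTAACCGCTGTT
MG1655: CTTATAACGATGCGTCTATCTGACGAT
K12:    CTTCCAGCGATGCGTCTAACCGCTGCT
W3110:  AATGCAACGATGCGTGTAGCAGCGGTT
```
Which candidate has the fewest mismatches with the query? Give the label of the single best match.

K12

Hamming distances to query — MG1655: 8; K12: 1; W3110: 8.
Smallest is K12 with 1 mismatch.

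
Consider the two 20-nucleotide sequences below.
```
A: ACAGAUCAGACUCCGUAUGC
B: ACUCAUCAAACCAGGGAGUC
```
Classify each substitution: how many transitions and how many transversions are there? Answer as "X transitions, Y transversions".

2 transitions, 7 transversions

Transitions (purine↔purine or pyrimidine↔pyrimidine): 9 G→A, 12 U→C.
Transversions (purine↔pyrimidine): 3 A→U, 4 G→C, 13 C→A, 14 C→G, 16 U→G, 18 U→G, 19 G→U.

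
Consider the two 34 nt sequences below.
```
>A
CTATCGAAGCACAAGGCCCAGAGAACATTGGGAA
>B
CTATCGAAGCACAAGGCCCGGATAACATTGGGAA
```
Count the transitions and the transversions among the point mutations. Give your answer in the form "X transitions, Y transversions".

Transitions (purine↔purine or pyrimidine↔pyrimidine): 20 A→G.
Transversions (purine↔pyrimidine): 23 G→T.

1 transition, 1 transversion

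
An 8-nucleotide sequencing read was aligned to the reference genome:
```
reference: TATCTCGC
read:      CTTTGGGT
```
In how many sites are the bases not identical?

The sequences differ at sites 1, 2, 4, 5, 6, 8 (1-based) — 6 in total.

6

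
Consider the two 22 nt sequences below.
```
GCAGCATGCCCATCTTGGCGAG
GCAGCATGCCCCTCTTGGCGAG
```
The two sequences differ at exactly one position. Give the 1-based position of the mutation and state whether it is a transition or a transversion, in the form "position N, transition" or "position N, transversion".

position 12, transversion

Position 12 changes A→C. A is a purine and C is a pyrimidine, so this is a transversion.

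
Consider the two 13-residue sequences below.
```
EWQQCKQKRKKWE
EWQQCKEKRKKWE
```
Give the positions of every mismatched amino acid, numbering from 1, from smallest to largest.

Scanning 1-based: 7: Q/E.

7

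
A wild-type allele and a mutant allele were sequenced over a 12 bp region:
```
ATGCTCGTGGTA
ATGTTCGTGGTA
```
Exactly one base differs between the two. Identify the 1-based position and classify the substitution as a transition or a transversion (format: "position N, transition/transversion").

position 4, transition

The sequences differ only at position 4: C→T (pyrimidine→pyrimidine), a transition.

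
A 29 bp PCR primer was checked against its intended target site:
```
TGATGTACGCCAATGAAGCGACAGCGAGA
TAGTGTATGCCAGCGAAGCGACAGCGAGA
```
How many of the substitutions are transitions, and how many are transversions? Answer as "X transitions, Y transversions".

Mismatches (1-based):
site 2: G→A (purine→purine, transition)
site 3: A→G (purine→purine, transition)
site 8: C→T (pyrimidine→pyrimidine, transition)
site 13: A→G (purine→purine, transition)
site 14: T→C (pyrimidine→pyrimidine, transition)

5 transitions, 0 transversions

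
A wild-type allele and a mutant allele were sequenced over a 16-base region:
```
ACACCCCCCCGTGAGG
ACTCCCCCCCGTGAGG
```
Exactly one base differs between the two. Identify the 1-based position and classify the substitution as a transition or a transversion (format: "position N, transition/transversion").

position 3, transversion

The sequences differ only at position 3: A→T (purine→pyrimidine), a transversion.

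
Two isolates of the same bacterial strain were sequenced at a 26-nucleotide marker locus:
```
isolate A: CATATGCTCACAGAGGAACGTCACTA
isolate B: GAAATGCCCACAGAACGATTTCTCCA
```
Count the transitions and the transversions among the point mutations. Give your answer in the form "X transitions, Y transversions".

5 transitions, 5 transversions

Transitions (purine↔purine or pyrimidine↔pyrimidine): 8 T→C, 15 G→A, 17 A→G, 19 C→T, 25 T→C.
Transversions (purine↔pyrimidine): 1 C→G, 3 T→A, 16 G→C, 20 G→T, 23 A→T.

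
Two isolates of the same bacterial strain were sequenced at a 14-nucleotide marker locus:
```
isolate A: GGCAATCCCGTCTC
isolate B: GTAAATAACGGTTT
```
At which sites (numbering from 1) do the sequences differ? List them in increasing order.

2, 3, 7, 8, 11, 12, 14

Differences at site 2 (G→T), site 3 (C→A), site 7 (C→A), site 8 (C→A), site 11 (T→G), site 12 (C→T), site 14 (C→T).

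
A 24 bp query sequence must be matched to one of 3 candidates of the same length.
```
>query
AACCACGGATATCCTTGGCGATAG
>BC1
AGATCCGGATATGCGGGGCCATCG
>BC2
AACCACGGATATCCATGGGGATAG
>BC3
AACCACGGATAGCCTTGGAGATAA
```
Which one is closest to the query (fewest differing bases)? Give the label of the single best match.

BC2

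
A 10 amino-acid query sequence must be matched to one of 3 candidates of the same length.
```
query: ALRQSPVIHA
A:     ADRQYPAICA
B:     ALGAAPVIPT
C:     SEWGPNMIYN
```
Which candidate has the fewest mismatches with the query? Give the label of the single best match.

A

Hamming distances to query — A: 4; B: 5; C: 9.
Smallest is A with 4 mismatches.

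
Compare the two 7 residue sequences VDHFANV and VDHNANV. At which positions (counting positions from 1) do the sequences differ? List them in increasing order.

4

Scanning 1-based: 4: F/N.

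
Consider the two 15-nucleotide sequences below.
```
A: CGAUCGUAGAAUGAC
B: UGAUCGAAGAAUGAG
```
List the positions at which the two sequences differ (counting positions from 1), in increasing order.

1, 7, 15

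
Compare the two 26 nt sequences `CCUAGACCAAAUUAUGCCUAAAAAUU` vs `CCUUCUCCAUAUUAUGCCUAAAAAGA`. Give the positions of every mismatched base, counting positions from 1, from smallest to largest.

Scanning 1-based: 4: A/U; 5: G/C; 6: A/U; 10: A/U; 25: U/G; 26: U/A.

4, 5, 6, 10, 25, 26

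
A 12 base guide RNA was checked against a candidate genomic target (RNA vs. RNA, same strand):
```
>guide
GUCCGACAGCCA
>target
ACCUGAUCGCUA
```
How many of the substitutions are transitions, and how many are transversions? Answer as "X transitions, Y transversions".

5 transitions, 1 transversion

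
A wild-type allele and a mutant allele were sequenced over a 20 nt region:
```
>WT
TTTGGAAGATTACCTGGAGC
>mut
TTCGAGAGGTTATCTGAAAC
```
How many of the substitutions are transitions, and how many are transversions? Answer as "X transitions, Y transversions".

7 transitions, 0 transversions

Mismatches (1-based):
base 3: T→C (pyrimidine→pyrimidine, transition)
base 5: G→A (purine→purine, transition)
base 6: A→G (purine→purine, transition)
base 9: A→G (purine→purine, transition)
base 13: C→T (pyrimidine→pyrimidine, transition)
base 17: G→A (purine→purine, transition)
base 19: G→A (purine→purine, transition)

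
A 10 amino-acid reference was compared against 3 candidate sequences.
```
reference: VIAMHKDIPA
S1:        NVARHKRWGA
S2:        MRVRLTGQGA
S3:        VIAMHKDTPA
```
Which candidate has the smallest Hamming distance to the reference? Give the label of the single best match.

S1 differs at 6 positions; S2 differs at 9 positions; S3 differs at 1 position. The closest is S3.

S3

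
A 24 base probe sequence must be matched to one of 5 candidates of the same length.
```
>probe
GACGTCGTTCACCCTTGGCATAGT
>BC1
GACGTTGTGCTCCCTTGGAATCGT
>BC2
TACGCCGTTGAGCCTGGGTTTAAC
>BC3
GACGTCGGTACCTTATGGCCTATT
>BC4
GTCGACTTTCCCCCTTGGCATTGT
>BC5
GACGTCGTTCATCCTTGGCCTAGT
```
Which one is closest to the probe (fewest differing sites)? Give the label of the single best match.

BC5

Hamming distances to probe — BC1: 5; BC2: 9; BC3: 8; BC4: 5; BC5: 2.
Smallest is BC5 with 2 mismatches.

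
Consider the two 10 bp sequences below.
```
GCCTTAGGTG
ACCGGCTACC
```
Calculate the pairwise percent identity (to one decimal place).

20.0%

8 positions differ (1, 4, 5, 6, 7, 8, 9, 10), so 2 of 10 match: 2/10 = 20%.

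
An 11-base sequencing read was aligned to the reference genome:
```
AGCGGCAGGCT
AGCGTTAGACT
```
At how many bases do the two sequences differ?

The sequences differ at bases 5, 6, 9 (1-based) — 3 in total.

3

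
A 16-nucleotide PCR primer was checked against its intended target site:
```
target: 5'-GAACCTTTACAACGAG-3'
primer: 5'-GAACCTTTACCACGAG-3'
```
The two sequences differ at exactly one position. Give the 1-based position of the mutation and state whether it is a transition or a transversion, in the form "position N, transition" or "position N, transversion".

position 11, transversion

Position 11 changes A→C. A is a purine and C is a pyrimidine, so this is a transversion.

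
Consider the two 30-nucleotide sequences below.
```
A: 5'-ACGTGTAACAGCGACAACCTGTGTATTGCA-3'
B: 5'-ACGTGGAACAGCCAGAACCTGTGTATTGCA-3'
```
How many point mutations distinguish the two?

Mismatches (1-based): site 6: T→G; site 13: G→C; site 15: C→G.

3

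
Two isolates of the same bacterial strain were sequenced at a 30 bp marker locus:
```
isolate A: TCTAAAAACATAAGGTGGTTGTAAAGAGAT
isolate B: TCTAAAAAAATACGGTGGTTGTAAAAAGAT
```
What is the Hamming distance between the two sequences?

Comparing position by position, 3 sites differ: 9 (C/A), 13 (A/C), 26 (G/A).

3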